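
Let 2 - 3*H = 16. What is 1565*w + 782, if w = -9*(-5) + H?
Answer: 191711/3 ≈ 63904.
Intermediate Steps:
H = -14/3 (H = ⅔ - ⅓*16 = ⅔ - 16/3 = -14/3 ≈ -4.6667)
w = 121/3 (w = -9*(-5) - 14/3 = 45 - 14/3 = 121/3 ≈ 40.333)
1565*w + 782 = 1565*(121/3) + 782 = 189365/3 + 782 = 191711/3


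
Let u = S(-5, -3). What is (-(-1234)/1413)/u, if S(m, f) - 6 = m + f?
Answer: -617/1413 ≈ -0.43666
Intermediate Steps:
S(m, f) = 6 + f + m (S(m, f) = 6 + (m + f) = 6 + (f + m) = 6 + f + m)
u = -2 (u = 6 - 3 - 5 = -2)
(-(-1234)/1413)/u = (-(-1234)/1413)/(-2) = -(-1)*(-1234*1/1413)/2 = -(-1)*(-1234)/(2*1413) = -½*1234/1413 = -617/1413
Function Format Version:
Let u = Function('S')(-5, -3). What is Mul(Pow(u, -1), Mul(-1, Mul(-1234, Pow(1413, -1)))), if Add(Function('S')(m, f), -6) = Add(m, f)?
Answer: Rational(-617, 1413) ≈ -0.43666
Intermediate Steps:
Function('S')(m, f) = Add(6, f, m) (Function('S')(m, f) = Add(6, Add(m, f)) = Add(6, Add(f, m)) = Add(6, f, m))
u = -2 (u = Add(6, -3, -5) = -2)
Mul(Pow(u, -1), Mul(-1, Mul(-1234, Pow(1413, -1)))) = Mul(Pow(-2, -1), Mul(-1, Mul(-1234, Pow(1413, -1)))) = Mul(Rational(-1, 2), Mul(-1, Mul(-1234, Rational(1, 1413)))) = Mul(Rational(-1, 2), Mul(-1, Rational(-1234, 1413))) = Mul(Rational(-1, 2), Rational(1234, 1413)) = Rational(-617, 1413)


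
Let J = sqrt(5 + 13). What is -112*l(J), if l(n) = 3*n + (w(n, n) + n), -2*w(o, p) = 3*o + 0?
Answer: -840*sqrt(2) ≈ -1187.9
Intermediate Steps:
w(o, p) = -3*o/2 (w(o, p) = -(3*o + 0)/2 = -3*o/2)
J = 3*sqrt(2) (J = sqrt(18) = 3*sqrt(2) ≈ 4.2426)
l(n) = 5*n/2 (l(n) = 3*n + (-3*n/2 + n) = 3*n - n/2 = 5*n/2)
-112*l(J) = -280*3*sqrt(2) = -840*sqrt(2)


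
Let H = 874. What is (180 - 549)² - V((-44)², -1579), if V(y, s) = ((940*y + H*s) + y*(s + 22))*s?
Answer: -4065090921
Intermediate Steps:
V(y, s) = s*(874*s + 940*y + y*(22 + s)) (V(y, s) = ((940*y + 874*s) + y*(s + 22))*s = ((874*s + 940*y) + y*(22 + s))*s = (874*s + 940*y + y*(22 + s))*s = s*(874*s + 940*y + y*(22 + s)))
(180 - 549)² - V((-44)², -1579) = (180 - 549)² - (-1579)*(874*(-1579) + 962*(-44)² - 1579*(-44)²) = (-369)² - (-1579)*(-1380046 + 962*1936 - 1579*1936) = 136161 - (-1579)*(-1380046 + 1862432 - 3056944) = 136161 - (-1579)*(-2574558) = 136161 - 1*4065227082 = 136161 - 4065227082 = -4065090921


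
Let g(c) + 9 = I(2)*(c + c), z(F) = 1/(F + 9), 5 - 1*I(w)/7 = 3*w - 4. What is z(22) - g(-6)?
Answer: 8092/31 ≈ 261.03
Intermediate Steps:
I(w) = 63 - 21*w (I(w) = 35 - 7*(3*w - 4) = 35 - 7*(-4 + 3*w) = 35 + (28 - 21*w) = 63 - 21*w)
z(F) = 1/(9 + F)
g(c) = -9 + 42*c (g(c) = -9 + (63 - 21*2)*(c + c) = -9 + (63 - 42)*(2*c) = -9 + 21*(2*c) = -9 + 42*c)
z(22) - g(-6) = 1/(9 + 22) - (-9 + 42*(-6)) = 1/31 - (-9 - 252) = 1/31 - 1*(-261) = 1/31 + 261 = 8092/31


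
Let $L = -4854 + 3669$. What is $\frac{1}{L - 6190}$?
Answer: $- \frac{1}{7375} \approx -0.00013559$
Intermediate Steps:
$L = -1185$
$\frac{1}{L - 6190} = \frac{1}{-1185 - 6190} = \frac{1}{-7375} = - \frac{1}{7375}$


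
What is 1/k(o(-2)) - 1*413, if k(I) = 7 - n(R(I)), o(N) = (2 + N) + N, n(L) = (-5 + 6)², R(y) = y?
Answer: -2477/6 ≈ -412.83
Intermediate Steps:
n(L) = 1 (n(L) = 1² = 1)
o(N) = 2 + 2*N
k(I) = 6 (k(I) = 7 - 1*1 = 7 - 1 = 6)
1/k(o(-2)) - 1*413 = 1/6 - 1*413 = ⅙ - 413 = -2477/6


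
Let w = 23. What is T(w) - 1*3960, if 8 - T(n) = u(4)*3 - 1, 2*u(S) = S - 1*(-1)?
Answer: -7917/2 ≈ -3958.5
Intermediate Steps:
u(S) = 1/2 + S/2 (u(S) = (S - 1*(-1))/2 = (S + 1)/2 = (1 + S)/2 = 1/2 + S/2)
T(n) = 3/2 (T(n) = 8 - ((1/2 + (1/2)*4)*3 - 1) = 8 - ((1/2 + 2)*3 - 1) = 8 - ((5/2)*3 - 1) = 8 - (15/2 - 1) = 8 - 1*13/2 = 8 - 13/2 = 3/2)
T(w) - 1*3960 = 3/2 - 1*3960 = 3/2 - 3960 = -7917/2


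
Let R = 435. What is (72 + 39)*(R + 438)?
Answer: 96903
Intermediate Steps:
(72 + 39)*(R + 438) = (72 + 39)*(435 + 438) = 111*873 = 96903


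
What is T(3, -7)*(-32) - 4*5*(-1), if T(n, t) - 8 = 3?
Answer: -332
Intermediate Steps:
T(n, t) = 11 (T(n, t) = 8 + 3 = 11)
T(3, -7)*(-32) - 4*5*(-1) = 11*(-32) - 4*5*(-1) = -352 - 20*(-1) = -352 + 20 = -332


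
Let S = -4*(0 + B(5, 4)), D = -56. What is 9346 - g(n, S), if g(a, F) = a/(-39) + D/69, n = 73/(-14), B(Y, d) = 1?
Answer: 117375581/12558 ≈ 9346.7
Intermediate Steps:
n = -73/14 (n = 73*(-1/14) = -73/14 ≈ -5.2143)
S = -4 (S = -4*(0 + 1) = -4*1 = -4)
g(a, F) = -56/69 - a/39 (g(a, F) = a/(-39) - 56/69 = a*(-1/39) - 56*1/69 = -a/39 - 56/69 = -56/69 - a/39)
9346 - g(n, S) = 9346 - (-56/69 - 1/39*(-73/14)) = 9346 - (-56/69 + 73/546) = 9346 - 1*(-8513/12558) = 9346 + 8513/12558 = 117375581/12558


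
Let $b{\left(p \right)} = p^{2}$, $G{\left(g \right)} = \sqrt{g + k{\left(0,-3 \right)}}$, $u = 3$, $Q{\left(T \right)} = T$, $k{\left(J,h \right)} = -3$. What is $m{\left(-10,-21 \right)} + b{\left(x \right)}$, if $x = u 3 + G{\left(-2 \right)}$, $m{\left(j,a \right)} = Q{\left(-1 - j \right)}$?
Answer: $85 + 18 i \sqrt{5} \approx 85.0 + 40.249 i$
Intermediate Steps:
$m{\left(j,a \right)} = -1 - j$
$G{\left(g \right)} = \sqrt{-3 + g}$ ($G{\left(g \right)} = \sqrt{g - 3} = \sqrt{-3 + g}$)
$x = 9 + i \sqrt{5}$ ($x = 3 \cdot 3 + \sqrt{-3 - 2} = 9 + \sqrt{-5} = 9 + i \sqrt{5} \approx 9.0 + 2.2361 i$)
$m{\left(-10,-21 \right)} + b{\left(x \right)} = \left(-1 - -10\right) + \left(9 + i \sqrt{5}\right)^{2} = \left(-1 + 10\right) + \left(9 + i \sqrt{5}\right)^{2} = 9 + \left(9 + i \sqrt{5}\right)^{2}$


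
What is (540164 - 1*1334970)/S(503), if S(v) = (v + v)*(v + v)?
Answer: -397403/506018 ≈ -0.78535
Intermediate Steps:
S(v) = 4*v**2 (S(v) = (2*v)*(2*v) = 4*v**2)
(540164 - 1*1334970)/S(503) = (540164 - 1*1334970)/((4*503**2)) = (540164 - 1334970)/((4*253009)) = -794806/1012036 = -794806*1/1012036 = -397403/506018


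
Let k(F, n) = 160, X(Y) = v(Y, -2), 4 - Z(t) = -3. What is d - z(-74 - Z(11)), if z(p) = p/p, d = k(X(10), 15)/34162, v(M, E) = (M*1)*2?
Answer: -17001/17081 ≈ -0.99532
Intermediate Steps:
Z(t) = 7 (Z(t) = 4 - 1*(-3) = 4 + 3 = 7)
v(M, E) = 2*M (v(M, E) = M*2 = 2*M)
X(Y) = 2*Y
d = 80/17081 (d = 160/34162 = 160*(1/34162) = 80/17081 ≈ 0.0046836)
z(p) = 1
d - z(-74 - Z(11)) = 80/17081 - 1*1 = 80/17081 - 1 = -17001/17081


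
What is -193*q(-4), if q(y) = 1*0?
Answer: 0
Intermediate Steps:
q(y) = 0
-193*q(-4) = -193*0 = 0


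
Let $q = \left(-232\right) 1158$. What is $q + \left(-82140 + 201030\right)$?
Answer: $-149766$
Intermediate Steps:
$q = -268656$
$q + \left(-82140 + 201030\right) = -268656 + \left(-82140 + 201030\right) = -268656 + 118890 = -149766$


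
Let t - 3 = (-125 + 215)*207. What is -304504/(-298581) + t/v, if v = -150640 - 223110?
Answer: 108244910227/111594648750 ≈ 0.96998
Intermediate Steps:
t = 18633 (t = 3 + (-125 + 215)*207 = 3 + 90*207 = 3 + 18630 = 18633)
v = -373750
-304504/(-298581) + t/v = -304504/(-298581) + 18633/(-373750) = -304504*(-1/298581) + 18633*(-1/373750) = 304504/298581 - 18633/373750 = 108244910227/111594648750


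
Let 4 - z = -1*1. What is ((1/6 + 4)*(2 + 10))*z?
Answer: 250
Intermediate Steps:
z = 5 (z = 4 - (-1) = 4 - 1*(-1) = 4 + 1 = 5)
((1/6 + 4)*(2 + 10))*z = ((1/6 + 4)*(2 + 10))*5 = ((⅙ + 4)*12)*5 = ((25/6)*12)*5 = 50*5 = 250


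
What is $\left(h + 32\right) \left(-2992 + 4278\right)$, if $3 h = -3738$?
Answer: $-1561204$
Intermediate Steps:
$h = -1246$ ($h = \frac{1}{3} \left(-3738\right) = -1246$)
$\left(h + 32\right) \left(-2992 + 4278\right) = \left(-1246 + 32\right) \left(-2992 + 4278\right) = \left(-1214\right) 1286 = -1561204$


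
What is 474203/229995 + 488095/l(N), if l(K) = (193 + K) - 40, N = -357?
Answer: -37387557371/15639660 ≈ -2390.6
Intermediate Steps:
l(K) = 153 + K
474203/229995 + 488095/l(N) = 474203/229995 + 488095/(153 - 357) = 474203*(1/229995) + 488095/(-204) = 474203/229995 + 488095*(-1/204) = 474203/229995 - 488095/204 = -37387557371/15639660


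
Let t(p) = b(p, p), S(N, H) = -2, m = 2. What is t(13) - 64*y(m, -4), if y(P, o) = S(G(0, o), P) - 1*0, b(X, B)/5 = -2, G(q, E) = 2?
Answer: 118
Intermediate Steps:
b(X, B) = -10 (b(X, B) = 5*(-2) = -10)
t(p) = -10
y(P, o) = -2 (y(P, o) = -2 - 1*0 = -2 + 0 = -2)
t(13) - 64*y(m, -4) = -10 - 64*(-2) = -10 + 128 = 118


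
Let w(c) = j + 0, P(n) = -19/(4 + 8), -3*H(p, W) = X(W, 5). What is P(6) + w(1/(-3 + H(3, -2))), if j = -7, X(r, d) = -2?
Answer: -103/12 ≈ -8.5833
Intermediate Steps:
H(p, W) = 2/3 (H(p, W) = -1/3*(-2) = 2/3)
P(n) = -19/12
w(c) = -7 (w(c) = -7 + 0 = -7)
P(6) + w(1/(-3 + H(3, -2))) = -19/12 - 7 = -103/12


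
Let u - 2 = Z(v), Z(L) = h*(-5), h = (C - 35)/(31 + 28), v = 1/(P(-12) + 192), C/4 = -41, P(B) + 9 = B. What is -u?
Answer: -1113/59 ≈ -18.864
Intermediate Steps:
P(B) = -9 + B
C = -164 (C = 4*(-41) = -164)
v = 1/171 (v = 1/((-9 - 12) + 192) = 1/(-21 + 192) = 1/171 ≈ 0.0058480)
h = -199/59 (h = (-164 - 35)/(31 + 28) = -199/59 ≈ -3.3729)
Z(L) = 995/59 (Z(L) = -199/59*(-5) = 995/59)
u = 1113/59 (u = 2 + 995/59 = 1113/59 ≈ 18.864)
-u = -1*1113/59 = -1113/59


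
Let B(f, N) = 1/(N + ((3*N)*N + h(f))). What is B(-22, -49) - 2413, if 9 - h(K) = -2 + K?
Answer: -17342230/7187 ≈ -2413.0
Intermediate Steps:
h(K) = 11 - K (h(K) = 9 - (-2 + K) = 9 + (2 - K) = 11 - K)
B(f, N) = 1/(11 + N - f + 3*N²) (B(f, N) = 1/(N + ((3*N)*N + (11 - f))) = 1/(N + (3*N² + (11 - f))) = 1/(N + (11 - f + 3*N²)) = 1/(11 + N - f + 3*N²))
B(-22, -49) - 2413 = 1/(11 - 49 - 1*(-22) + 3*(-49)²) - 2413 = 1/(11 - 49 + 22 + 3*2401) - 2413 = 1/(11 - 49 + 22 + 7203) - 2413 = 1/7187 - 2413 = -17342230/7187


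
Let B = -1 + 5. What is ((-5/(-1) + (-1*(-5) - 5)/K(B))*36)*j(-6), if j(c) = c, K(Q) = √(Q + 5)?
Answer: -1080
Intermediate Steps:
B = 4
K(Q) = √(5 + Q)
((-5/(-1) + (-1*(-5) - 5)/K(B))*36)*j(-6) = ((-5/(-1) + (-1*(-5) - 5)/(√(5 + 4)))*36)*(-6) = ((-5*(-1) + (5 - 5)/(√9))*36)*(-6) = ((5 + 0/3)*36)*(-6) = ((5 + 0*(⅓))*36)*(-6) = ((5 + 0)*36)*(-6) = (5*36)*(-6) = 180*(-6) = -1080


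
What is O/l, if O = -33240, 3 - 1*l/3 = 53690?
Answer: 11080/53687 ≈ 0.20638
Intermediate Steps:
l = -161061 (l = 9 - 3*53690 = 9 - 161070 = -161061)
O/l = -33240/(-161061) = -33240*(-1/161061) = 11080/53687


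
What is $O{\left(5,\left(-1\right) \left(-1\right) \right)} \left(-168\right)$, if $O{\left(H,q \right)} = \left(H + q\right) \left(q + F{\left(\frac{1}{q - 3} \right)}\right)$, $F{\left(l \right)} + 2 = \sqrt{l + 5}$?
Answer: $1008 - 1512 \sqrt{2} \approx -1130.3$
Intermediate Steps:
$F{\left(l \right)} = -2 + \sqrt{5 + l}$ ($F{\left(l \right)} = -2 + \sqrt{l + 5} = -2 + \sqrt{5 + l}$)
$O{\left(H,q \right)} = \left(H + q\right) \left(-2 + q + \sqrt{5 + \frac{1}{-3 + q}}\right)$ ($O{\left(H,q \right)} = \left(H + q\right) \left(q + \left(-2 + \sqrt{5 + \frac{1}{q - 3}}\right)\right) = \left(H + q\right) \left(q + \left(-2 + \sqrt{5 + \frac{1}{-3 + q}}\right)\right) = \left(H + q\right) \left(-2 + q + \sqrt{5 + \frac{1}{-3 + q}}\right)$)
$O{\left(5,\left(-1\right) \left(-1\right) \right)} \left(-168\right) = \left(\left(\left(-1\right) \left(-1\right)\right)^{2} + 5 \left(\left(-1\right) \left(-1\right)\right) + 5 \left(-2 + \sqrt{\frac{-14 + 5 \left(\left(-1\right) \left(-1\right)\right)}{-3 - -1}}\right) + \left(-1\right) \left(-1\right) \left(-2 + \sqrt{\frac{-14 + 5 \left(\left(-1\right) \left(-1\right)\right)}{-3 - -1}}\right)\right) \left(-168\right) = \left(1^{2} + 5 \cdot 1 + 5 \left(-2 + \sqrt{\frac{-14 + 5 \cdot 1}{-3 + 1}}\right) + 1 \left(-2 + \sqrt{\frac{-14 + 5 \cdot 1}{-3 + 1}}\right)\right) \left(-168\right) = \left(1 + 5 + 5 \left(-2 + \sqrt{\frac{-14 + 5}{-2}}\right) + 1 \left(-2 + \sqrt{\frac{-14 + 5}{-2}}\right)\right) \left(-168\right) = \left(1 + 5 + 5 \left(-2 + \sqrt{\left(- \frac{1}{2}\right) \left(-9\right)}\right) + 1 \left(-2 + \sqrt{\left(- \frac{1}{2}\right) \left(-9\right)}\right)\right) \left(-168\right) = \left(1 + 5 + 5 \left(-2 + \sqrt{\frac{9}{2}}\right) + 1 \left(-2 + \sqrt{\frac{9}{2}}\right)\right) \left(-168\right) = \left(1 + 5 + 5 \left(-2 + \frac{3 \sqrt{2}}{2}\right) + 1 \left(-2 + \frac{3 \sqrt{2}}{2}\right)\right) \left(-168\right) = \left(1 + 5 - \left(10 - \frac{15 \sqrt{2}}{2}\right) - \left(2 - \frac{3 \sqrt{2}}{2}\right)\right) \left(-168\right) = \left(-6 + 9 \sqrt{2}\right) \left(-168\right) = 1008 - 1512 \sqrt{2}$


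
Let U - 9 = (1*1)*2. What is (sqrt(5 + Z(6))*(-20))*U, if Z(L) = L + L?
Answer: -220*sqrt(17) ≈ -907.08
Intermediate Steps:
Z(L) = 2*L
U = 11 (U = 9 + (1*1)*2 = 9 + 1*2 = 9 + 2 = 11)
(sqrt(5 + Z(6))*(-20))*U = (sqrt(5 + 2*6)*(-20))*11 = (sqrt(5 + 12)*(-20))*11 = (sqrt(17)*(-20))*11 = -20*sqrt(17)*11 = -220*sqrt(17)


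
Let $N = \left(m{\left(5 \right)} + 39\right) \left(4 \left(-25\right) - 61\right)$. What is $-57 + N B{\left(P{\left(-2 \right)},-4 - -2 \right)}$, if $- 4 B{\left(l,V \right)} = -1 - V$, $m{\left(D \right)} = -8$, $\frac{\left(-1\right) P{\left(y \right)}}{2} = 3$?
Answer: $\frac{4763}{4} \approx 1190.8$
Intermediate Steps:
$P{\left(y \right)} = -6$ ($P{\left(y \right)} = \left(-2\right) 3 = -6$)
$B{\left(l,V \right)} = \frac{1}{4} + \frac{V}{4}$ ($B{\left(l,V \right)} = - \frac{-1 - V}{4} = \frac{1}{4} + \frac{V}{4}$)
$N = -4991$ ($N = \left(-8 + 39\right) \left(4 \left(-25\right) - 61\right) = 31 \left(-100 - 61\right) = 31 \left(-161\right) = -4991$)
$-57 + N B{\left(P{\left(-2 \right)},-4 - -2 \right)} = -57 - 4991 \left(\frac{1}{4} + \frac{-4 - -2}{4}\right) = -57 - 4991 \left(\frac{1}{4} + \frac{-4 + 2}{4}\right) = -57 - 4991 \left(\frac{1}{4} + \frac{1}{4} \left(-2\right)\right) = -57 - 4991 \left(\frac{1}{4} - \frac{1}{2}\right) = -57 - - \frac{4991}{4} = -57 + \frac{4991}{4} = \frac{4763}{4}$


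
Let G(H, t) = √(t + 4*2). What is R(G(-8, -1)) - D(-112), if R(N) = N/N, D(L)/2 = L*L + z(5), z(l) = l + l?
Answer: -25107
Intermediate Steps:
z(l) = 2*l
D(L) = 20 + 2*L² (D(L) = 2*(L*L + 2*5) = 2*(L² + 10) = 2*(10 + L²) = 20 + 2*L²)
G(H, t) = √(8 + t) (G(H, t) = √(t + 8) = √(8 + t))
R(N) = 1
R(G(-8, -1)) - D(-112) = 1 - (20 + 2*(-112)²) = 1 - (20 + 2*12544) = 1 - (20 + 25088) = 1 - 1*25108 = 1 - 25108 = -25107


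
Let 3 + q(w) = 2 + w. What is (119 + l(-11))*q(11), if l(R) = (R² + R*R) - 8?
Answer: 3530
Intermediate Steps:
q(w) = -1 + w (q(w) = -3 + (2 + w) = -1 + w)
l(R) = -8 + 2*R² (l(R) = (R² + R²) - 8 = 2*R² - 8 = -8 + 2*R²)
(119 + l(-11))*q(11) = (119 + (-8 + 2*(-11)²))*(-1 + 11) = (119 + (-8 + 2*121))*10 = (119 + (-8 + 242))*10 = (119 + 234)*10 = 353*10 = 3530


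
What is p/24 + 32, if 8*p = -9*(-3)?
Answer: 2057/64 ≈ 32.141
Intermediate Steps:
p = 27/8 (p = (-9*(-3))/8 = (⅛)*27 = 27/8 ≈ 3.3750)
p/24 + 32 = (27/8)/24 + 32 = (27/8)*(1/24) + 32 = 9/64 + 32 = 2057/64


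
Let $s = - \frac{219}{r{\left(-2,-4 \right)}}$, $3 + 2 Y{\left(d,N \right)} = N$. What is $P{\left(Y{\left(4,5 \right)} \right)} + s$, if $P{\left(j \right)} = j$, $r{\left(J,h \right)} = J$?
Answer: $\frac{221}{2} \approx 110.5$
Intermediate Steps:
$Y{\left(d,N \right)} = - \frac{3}{2} + \frac{N}{2}$
$s = \frac{219}{2}$ ($s = - \frac{219}{-2} = \left(-219\right) \left(- \frac{1}{2}\right) = \frac{219}{2} \approx 109.5$)
$P{\left(Y{\left(4,5 \right)} \right)} + s = \left(- \frac{3}{2} + \frac{1}{2} \cdot 5\right) + \frac{219}{2} = \left(- \frac{3}{2} + \frac{5}{2}\right) + \frac{219}{2} = 1 + \frac{219}{2} = \frac{221}{2}$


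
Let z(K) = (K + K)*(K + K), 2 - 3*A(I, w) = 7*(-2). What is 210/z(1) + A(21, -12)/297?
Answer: 93587/1782 ≈ 52.518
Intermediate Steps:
A(I, w) = 16/3 (A(I, w) = 2/3 - 7*(-2)/3 = 2/3 - 1/3*(-14) = 2/3 + 14/3 = 16/3)
z(K) = 4*K**2 (z(K) = (2*K)*(2*K) = 4*K**2)
210/z(1) + A(21, -12)/297 = 210/((4*1**2)) + (16/3)/297 = 210/((4*1)) + (16/3)*(1/297) = 210/4 + 16/891 = 210*(1/4) + 16/891 = 105/2 + 16/891 = 93587/1782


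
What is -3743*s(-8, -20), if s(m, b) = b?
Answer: 74860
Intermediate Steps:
-3743*s(-8, -20) = -3743*(-20) = 74860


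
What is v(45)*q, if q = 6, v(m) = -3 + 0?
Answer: -18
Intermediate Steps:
v(m) = -3
v(45)*q = -3*6 = -18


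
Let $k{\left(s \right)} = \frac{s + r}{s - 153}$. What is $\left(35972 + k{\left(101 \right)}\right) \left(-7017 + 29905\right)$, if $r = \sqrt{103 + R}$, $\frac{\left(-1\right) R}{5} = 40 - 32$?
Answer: $\frac{10702674846}{13} - \frac{17166 \sqrt{7}}{13} \approx 8.2328 \cdot 10^{8}$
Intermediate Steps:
$R = -40$ ($R = - 5 \left(40 - 32\right) = \left(-5\right) 8 = -40$)
$r = 3 \sqrt{7}$ ($r = \sqrt{103 - 40} = \sqrt{63} = 3 \sqrt{7} \approx 7.9373$)
$k{\left(s \right)} = \frac{s + 3 \sqrt{7}}{-153 + s}$ ($k{\left(s \right)} = \frac{s + 3 \sqrt{7}}{s - 153} = \frac{s + 3 \sqrt{7}}{-153 + s}$)
$\left(35972 + k{\left(101 \right)}\right) \left(-7017 + 29905\right) = \left(35972 + \frac{101 + 3 \sqrt{7}}{-153 + 101}\right) \left(-7017 + 29905\right) = \left(35972 + \frac{101 + 3 \sqrt{7}}{-52}\right) 22888 = \left(35972 - \frac{101 + 3 \sqrt{7}}{52}\right) 22888 = \left(35972 - \left(\frac{101}{52} + \frac{3 \sqrt{7}}{52}\right)\right) 22888 = \left(\frac{1870443}{52} - \frac{3 \sqrt{7}}{52}\right) 22888 = \frac{10702674846}{13} - \frac{17166 \sqrt{7}}{13}$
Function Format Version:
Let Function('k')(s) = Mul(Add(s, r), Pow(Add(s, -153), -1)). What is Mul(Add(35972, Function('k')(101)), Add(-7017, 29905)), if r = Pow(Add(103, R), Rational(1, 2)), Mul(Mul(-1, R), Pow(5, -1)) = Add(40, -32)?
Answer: Add(Rational(10702674846, 13), Mul(Rational(-17166, 13), Pow(7, Rational(1, 2)))) ≈ 8.2328e+8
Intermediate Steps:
R = -40 (R = Mul(-5, Add(40, -32)) = Mul(-5, 8) = -40)
r = Mul(3, Pow(7, Rational(1, 2))) (r = Pow(Add(103, -40), Rational(1, 2)) = Pow(63, Rational(1, 2)) = Mul(3, Pow(7, Rational(1, 2))) ≈ 7.9373)
Function('k')(s) = Mul(Pow(Add(-153, s), -1), Add(s, Mul(3, Pow(7, Rational(1, 2))))) (Function('k')(s) = Mul(Add(s, Mul(3, Pow(7, Rational(1, 2)))), Pow(Add(s, -153), -1)) = Mul(Add(s, Mul(3, Pow(7, Rational(1, 2)))), Pow(Add(-153, s), -1)) = Mul(Pow(Add(-153, s), -1), Add(s, Mul(3, Pow(7, Rational(1, 2))))))
Mul(Add(35972, Function('k')(101)), Add(-7017, 29905)) = Mul(Add(35972, Mul(Pow(Add(-153, 101), -1), Add(101, Mul(3, Pow(7, Rational(1, 2)))))), Add(-7017, 29905)) = Mul(Add(35972, Mul(Pow(-52, -1), Add(101, Mul(3, Pow(7, Rational(1, 2)))))), 22888) = Mul(Add(35972, Mul(Rational(-1, 52), Add(101, Mul(3, Pow(7, Rational(1, 2)))))), 22888) = Mul(Add(35972, Add(Rational(-101, 52), Mul(Rational(-3, 52), Pow(7, Rational(1, 2))))), 22888) = Mul(Add(Rational(1870443, 52), Mul(Rational(-3, 52), Pow(7, Rational(1, 2)))), 22888) = Add(Rational(10702674846, 13), Mul(Rational(-17166, 13), Pow(7, Rational(1, 2))))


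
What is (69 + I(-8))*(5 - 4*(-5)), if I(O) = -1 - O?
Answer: 1900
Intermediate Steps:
(69 + I(-8))*(5 - 4*(-5)) = (69 + (-1 - 1*(-8)))*(5 - 4*(-5)) = (69 + (-1 + 8))*(5 + 20) = (69 + 7)*25 = 76*25 = 1900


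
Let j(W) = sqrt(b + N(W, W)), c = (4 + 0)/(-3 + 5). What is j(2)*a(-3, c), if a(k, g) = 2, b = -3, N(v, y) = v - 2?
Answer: 2*I*sqrt(3) ≈ 3.4641*I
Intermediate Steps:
c = 2 (c = 4/2 = 4*(1/2) = 2)
N(v, y) = -2 + v
j(W) = sqrt(-5 + W) (j(W) = sqrt(-3 + (-2 + W)) = sqrt(-5 + W))
j(2)*a(-3, c) = sqrt(-5 + 2)*2 = sqrt(-3)*2 = (I*sqrt(3))*2 = 2*I*sqrt(3)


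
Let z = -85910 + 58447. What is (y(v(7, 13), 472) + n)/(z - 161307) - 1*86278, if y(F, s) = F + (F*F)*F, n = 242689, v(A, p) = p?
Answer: -16286942959/188770 ≈ -86279.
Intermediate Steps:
z = -27463
y(F, s) = F + F³ (y(F, s) = F + F²*F = F + F³)
(y(v(7, 13), 472) + n)/(z - 161307) - 1*86278 = ((13 + 13³) + 242689)/(-27463 - 161307) - 1*86278 = ((13 + 2197) + 242689)/(-188770) - 86278 = (2210 + 242689)*(-1/188770) - 86278 = 244899*(-1/188770) - 86278 = -244899/188770 - 86278 = -16286942959/188770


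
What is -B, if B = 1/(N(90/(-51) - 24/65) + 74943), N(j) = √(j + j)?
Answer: -9201335/689575649429 + 2*I*√144755/2068726948287 ≈ -1.3343e-5 + 3.6783e-10*I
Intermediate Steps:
N(j) = √2*√j (N(j) = √(2*j) = √2*√j)
B = 1/(74943 + 6*I*√144755/1105) (B = 1/(√2*√(90/(-51) - 24/65) + 74943) = 1/(√2*√(90*(-1/51) - 24*1/65) + 74943) = 1/(√2*√(-30/17 - 24/65) + 74943) = 1/(√2*√(-2358/1105) + 74943) = 1/(√2*(3*I*√289510/1105) + 74943) = 1/(6*I*√144755/1105 + 74943) = 1/(74943 + 6*I*√144755/1105) ≈ 1.3343e-5 - 3.7e-10*I)
-B = -(9201335/689575649429 - 2*I*√144755/2068726948287) = -9201335/689575649429 + 2*I*√144755/2068726948287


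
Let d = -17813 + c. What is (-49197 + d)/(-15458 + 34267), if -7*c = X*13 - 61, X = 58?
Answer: -9587/2687 ≈ -3.5679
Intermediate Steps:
c = -99 (c = -(58*13 - 61)/7 = -(754 - 61)/7 = -1/7*693 = -99)
d = -17912 (d = -17813 - 99 = -17912)
(-49197 + d)/(-15458 + 34267) = (-49197 - 17912)/(-15458 + 34267) = -67109/18809 = -67109*1/18809 = -9587/2687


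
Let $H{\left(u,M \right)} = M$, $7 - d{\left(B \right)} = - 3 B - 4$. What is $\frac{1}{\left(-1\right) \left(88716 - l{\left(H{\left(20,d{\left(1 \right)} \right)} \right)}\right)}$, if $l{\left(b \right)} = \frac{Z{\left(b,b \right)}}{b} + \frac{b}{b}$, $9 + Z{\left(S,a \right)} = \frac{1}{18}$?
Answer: $- \frac{36}{3193763} \approx -1.1272 \cdot 10^{-5}$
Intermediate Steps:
$d{\left(B \right)} = 11 + 3 B$ ($d{\left(B \right)} = 7 - \left(- 3 B - 4\right) = 7 - \left(-4 - 3 B\right) = 7 + \left(4 + 3 B\right) = 11 + 3 B$)
$Z{\left(S,a \right)} = - \frac{161}{18}$ ($Z{\left(S,a \right)} = -9 + \frac{1}{18} = - \frac{161}{18}$)
$l{\left(b \right)} = 1 - \frac{161}{18 b}$ ($l{\left(b \right)} = - \frac{161}{18 b} + \frac{b}{b} = - \frac{161}{18 b} + 1 = 1 - \frac{161}{18 b}$)
$\frac{1}{\left(-1\right) \left(88716 - l{\left(H{\left(20,d{\left(1 \right)} \right)} \right)}\right)} = \frac{1}{\left(-1\right) \left(88716 - \frac{- \frac{161}{18} + \left(11 + 3 \cdot 1\right)}{11 + 3 \cdot 1}\right)} = \frac{1}{\left(-1\right) \left(88716 - \frac{- \frac{161}{18} + \left(11 + 3\right)}{11 + 3}\right)} = \frac{1}{\left(-1\right) \left(88716 - \frac{- \frac{161}{18} + 14}{14}\right)} = \frac{1}{\left(-1\right) \left(88716 - \frac{1}{14} \cdot \frac{91}{18}\right)} = \frac{1}{\left(-1\right) \left(88716 - \frac{13}{36}\right)} = \frac{1}{\left(-1\right) \frac{3193763}{36}} = \frac{1}{- \frac{3193763}{36}} = - \frac{36}{3193763}$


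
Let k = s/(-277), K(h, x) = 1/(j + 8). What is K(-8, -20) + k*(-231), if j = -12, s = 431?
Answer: 397967/1108 ≈ 359.18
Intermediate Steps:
K(h, x) = -¼ (K(h, x) = 1/(-12 + 8) = 1/(-4) = -¼)
k = -431/277 (k = 431/(-277) = 431*(-1/277) = -431/277 ≈ -1.5560)
K(-8, -20) + k*(-231) = -¼ - 431/277*(-231) = -¼ + 99561/277 = 397967/1108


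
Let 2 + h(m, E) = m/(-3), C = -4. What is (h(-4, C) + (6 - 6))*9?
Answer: -6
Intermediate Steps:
h(m, E) = -2 - m/3 (h(m, E) = -2 + m/(-3) = -2 + m*(-⅓) = -2 - m/3)
(h(-4, C) + (6 - 6))*9 = ((-2 - ⅓*(-4)) + (6 - 6))*9 = ((-2 + 4/3) + 0)*9 = (-⅔ + 0)*9 = -⅔*9 = -6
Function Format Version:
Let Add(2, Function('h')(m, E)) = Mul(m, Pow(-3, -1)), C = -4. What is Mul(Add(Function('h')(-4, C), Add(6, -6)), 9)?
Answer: -6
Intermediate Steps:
Function('h')(m, E) = Add(-2, Mul(Rational(-1, 3), m)) (Function('h')(m, E) = Add(-2, Mul(m, Pow(-3, -1))) = Add(-2, Mul(m, Rational(-1, 3))) = Add(-2, Mul(Rational(-1, 3), m)))
Mul(Add(Function('h')(-4, C), Add(6, -6)), 9) = Mul(Add(Add(-2, Mul(Rational(-1, 3), -4)), Add(6, -6)), 9) = Mul(Add(Add(-2, Rational(4, 3)), 0), 9) = Mul(Add(Rational(-2, 3), 0), 9) = Mul(Rational(-2, 3), 9) = -6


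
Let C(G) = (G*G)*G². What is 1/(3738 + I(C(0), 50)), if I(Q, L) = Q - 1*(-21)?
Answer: 1/3759 ≈ 0.00026603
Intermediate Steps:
C(G) = G⁴ (C(G) = G²*G² = G⁴)
I(Q, L) = 21 + Q (I(Q, L) = Q + 21 = 21 + Q)
1/(3738 + I(C(0), 50)) = 1/(3738 + (21 + 0⁴)) = 1/(3738 + (21 + 0)) = 1/(3738 + 21) = 1/3759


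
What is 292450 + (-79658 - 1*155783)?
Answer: 57009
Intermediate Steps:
292450 + (-79658 - 1*155783) = 292450 + (-79658 - 155783) = 292450 - 235441 = 57009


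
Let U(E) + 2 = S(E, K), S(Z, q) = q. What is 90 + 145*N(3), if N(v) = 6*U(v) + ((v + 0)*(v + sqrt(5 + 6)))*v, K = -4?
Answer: -1215 + 1305*sqrt(11) ≈ 3113.2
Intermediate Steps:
U(E) = -6 (U(E) = -2 - 4 = -6)
N(v) = -36 + v**2*(v + sqrt(11)) (N(v) = 6*(-6) + ((v + 0)*(v + sqrt(5 + 6)))*v = -36 + (v*(v + sqrt(11)))*v = -36 + v**2*(v + sqrt(11)))
90 + 145*N(3) = 90 + 145*(-36 + 3**3 + sqrt(11)*3**2) = 90 + 145*(-36 + 27 + sqrt(11)*9) = 90 + 145*(-36 + 27 + 9*sqrt(11)) = 90 + 145*(-9 + 9*sqrt(11)) = 90 + (-1305 + 1305*sqrt(11)) = -1215 + 1305*sqrt(11)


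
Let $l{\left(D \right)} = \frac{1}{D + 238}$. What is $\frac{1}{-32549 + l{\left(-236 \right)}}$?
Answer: $- \frac{2}{65097} \approx -3.0723 \cdot 10^{-5}$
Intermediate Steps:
$l{\left(D \right)} = \frac{1}{238 + D}$
$\frac{1}{-32549 + l{\left(-236 \right)}} = \frac{1}{-32549 + \frac{1}{238 - 236}} = \frac{1}{-32549 + \frac{1}{2}} = \frac{1}{- \frac{65097}{2}} = - \frac{2}{65097}$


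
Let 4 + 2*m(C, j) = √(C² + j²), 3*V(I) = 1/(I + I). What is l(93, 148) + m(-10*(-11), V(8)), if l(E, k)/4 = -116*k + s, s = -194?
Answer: -69450 + √27878401/96 ≈ -69395.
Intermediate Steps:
V(I) = 1/(6*I) (V(I) = 1/(3*(I + I)) = 1/(3*((2*I))) = (1/(2*I))/3 = 1/(6*I))
l(E, k) = -776 - 464*k (l(E, k) = 4*(-116*k - 194) = 4*(-194 - 116*k) = -776 - 464*k)
m(C, j) = -2 + √(C² + j²)/2
l(93, 148) + m(-10*(-11), V(8)) = (-776 - 464*148) + (-2 + √((-10*(-11))² + ((⅙)/8)²)/2) = (-776 - 68672) + (-2 + √(110² + ((⅙)*(⅛))²)/2) = -69448 + (-2 + √(12100 + (1/48)²)/2) = -69448 + (-2 + √(12100 + 1/2304)/2) = -69448 + (-2 + √(27878401/2304)/2) = -69448 + (-2 + (√27878401/48)/2) = -69448 + (-2 + √27878401/96) = -69450 + √27878401/96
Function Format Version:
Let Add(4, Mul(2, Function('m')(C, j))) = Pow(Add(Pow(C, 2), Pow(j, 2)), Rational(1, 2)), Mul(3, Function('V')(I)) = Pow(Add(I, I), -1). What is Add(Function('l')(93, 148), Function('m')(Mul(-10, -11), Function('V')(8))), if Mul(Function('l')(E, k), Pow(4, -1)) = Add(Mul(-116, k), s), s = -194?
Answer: Add(-69450, Mul(Rational(1, 96), Pow(27878401, Rational(1, 2)))) ≈ -69395.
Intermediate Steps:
Function('V')(I) = Mul(Rational(1, 6), Pow(I, -1)) (Function('V')(I) = Mul(Rational(1, 3), Pow(Add(I, I), -1)) = Mul(Rational(1, 3), Pow(Mul(2, I), -1)) = Mul(Rational(1, 3), Mul(Rational(1, 2), Pow(I, -1))) = Mul(Rational(1, 6), Pow(I, -1)))
Function('l')(E, k) = Add(-776, Mul(-464, k)) (Function('l')(E, k) = Mul(4, Add(Mul(-116, k), -194)) = Mul(4, Add(-194, Mul(-116, k))) = Add(-776, Mul(-464, k)))
Function('m')(C, j) = Add(-2, Mul(Rational(1, 2), Pow(Add(Pow(C, 2), Pow(j, 2)), Rational(1, 2))))
Add(Function('l')(93, 148), Function('m')(Mul(-10, -11), Function('V')(8))) = Add(Add(-776, Mul(-464, 148)), Add(-2, Mul(Rational(1, 2), Pow(Add(Pow(Mul(-10, -11), 2), Pow(Mul(Rational(1, 6), Pow(8, -1)), 2)), Rational(1, 2))))) = Add(Add(-776, -68672), Add(-2, Mul(Rational(1, 2), Pow(Add(Pow(110, 2), Pow(Mul(Rational(1, 6), Rational(1, 8)), 2)), Rational(1, 2))))) = Add(-69448, Add(-2, Mul(Rational(1, 2), Pow(Add(12100, Pow(Rational(1, 48), 2)), Rational(1, 2))))) = Add(-69448, Add(-2, Mul(Rational(1, 2), Pow(Add(12100, Rational(1, 2304)), Rational(1, 2))))) = Add(-69448, Add(-2, Mul(Rational(1, 2), Pow(Rational(27878401, 2304), Rational(1, 2))))) = Add(-69448, Add(-2, Mul(Rational(1, 2), Mul(Rational(1, 48), Pow(27878401, Rational(1, 2)))))) = Add(-69448, Add(-2, Mul(Rational(1, 96), Pow(27878401, Rational(1, 2))))) = Add(-69450, Mul(Rational(1, 96), Pow(27878401, Rational(1, 2))))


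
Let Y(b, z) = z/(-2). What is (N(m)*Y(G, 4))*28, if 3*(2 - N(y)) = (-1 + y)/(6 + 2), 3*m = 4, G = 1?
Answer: -1001/9 ≈ -111.22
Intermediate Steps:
m = 4/3 (m = (1/3)*4 = 4/3 ≈ 1.3333)
Y(b, z) = -z/2 (Y(b, z) = z*(-1/2) = -z/2)
N(y) = 49/24 - y/24 (N(y) = 2 - (-1 + y)/(3*(6 + 2)) = 2 - (-1 + y)/(3*8) = 2 - (-1/8 + y/8)/3 = 2 + (1/24 - y/24) = 49/24 - y/24)
(N(m)*Y(G, 4))*28 = ((49/24 - 1/24*4/3)*(-1/2*4))*28 = ((49/24 - 1/18)*(-2))*28 = ((143/72)*(-2))*28 = -143/36*28 = -1001/9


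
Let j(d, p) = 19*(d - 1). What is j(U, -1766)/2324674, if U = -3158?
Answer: -60021/2324674 ≈ -0.025819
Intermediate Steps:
j(d, p) = -19 + 19*d (j(d, p) = 19*(-1 + d) = -19 + 19*d)
j(U, -1766)/2324674 = (-19 + 19*(-3158))/2324674 = (-19 - 60002)*(1/2324674) = -60021*1/2324674 = -60021/2324674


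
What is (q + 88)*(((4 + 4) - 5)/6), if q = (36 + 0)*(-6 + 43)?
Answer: 710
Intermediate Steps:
q = 1332 (q = 36*37 = 1332)
(q + 88)*(((4 + 4) - 5)/6) = (1332 + 88)*(((4 + 4) - 5)/6) = 1420*((8 - 5)*(⅙)) = 1420*(3*(⅙)) = 1420*(½) = 710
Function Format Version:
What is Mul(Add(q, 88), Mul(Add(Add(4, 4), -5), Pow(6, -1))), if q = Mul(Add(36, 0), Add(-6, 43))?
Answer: 710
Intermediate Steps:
q = 1332 (q = Mul(36, 37) = 1332)
Mul(Add(q, 88), Mul(Add(Add(4, 4), -5), Pow(6, -1))) = Mul(Add(1332, 88), Mul(Add(Add(4, 4), -5), Pow(6, -1))) = Mul(1420, Mul(Add(8, -5), Rational(1, 6))) = Mul(1420, Mul(3, Rational(1, 6))) = Mul(1420, Rational(1, 2)) = 710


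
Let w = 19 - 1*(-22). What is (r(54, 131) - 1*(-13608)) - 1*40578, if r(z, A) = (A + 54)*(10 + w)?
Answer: -17535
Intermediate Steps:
w = 41 (w = 19 + 22 = 41)
r(z, A) = 2754 + 51*A (r(z, A) = (A + 54)*(10 + 41) = (54 + A)*51 = 2754 + 51*A)
(r(54, 131) - 1*(-13608)) - 1*40578 = ((2754 + 51*131) - 1*(-13608)) - 1*40578 = ((2754 + 6681) + 13608) - 40578 = (9435 + 13608) - 40578 = 23043 - 40578 = -17535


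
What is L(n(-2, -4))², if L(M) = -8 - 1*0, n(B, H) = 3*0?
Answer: 64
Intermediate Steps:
n(B, H) = 0
L(M) = -8 (L(M) = -8 + 0 = -8)
L(n(-2, -4))² = (-8)² = 64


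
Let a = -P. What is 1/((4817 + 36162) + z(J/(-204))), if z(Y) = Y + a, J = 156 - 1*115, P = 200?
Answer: 204/8318875 ≈ 2.4523e-5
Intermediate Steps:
J = 41 (J = 156 - 115 = 41)
a = -200 (a = -1*200 = -200)
z(Y) = -200 + Y (z(Y) = Y - 200 = -200 + Y)
1/((4817 + 36162) + z(J/(-204))) = 1/((4817 + 36162) + (-200 + 41/(-204))) = 1/(40979 + (-200 + 41*(-1/204))) = 1/(40979 + (-200 - 41/204)) = 1/(40979 - 40841/204) = 1/(8318875/204) = 204/8318875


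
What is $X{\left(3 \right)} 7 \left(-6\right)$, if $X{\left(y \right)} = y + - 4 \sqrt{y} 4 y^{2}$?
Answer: $-126 + 6048 \sqrt{3} \approx 10349.0$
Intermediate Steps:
$X{\left(y \right)} = y - 16 y^{\frac{5}{2}}$
$X{\left(3 \right)} 7 \left(-6\right) = \left(3 - 16 \cdot 3^{\frac{5}{2}}\right) 7 \left(-6\right) = \left(3 - 16 \cdot 9 \sqrt{3}\right) 7 \left(-6\right) = \left(3 - 144 \sqrt{3}\right) 7 \left(-6\right) = \left(21 - 1008 \sqrt{3}\right) \left(-6\right) = -126 + 6048 \sqrt{3}$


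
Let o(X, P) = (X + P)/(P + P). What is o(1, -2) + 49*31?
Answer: 6077/4 ≈ 1519.3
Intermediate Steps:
o(X, P) = (P + X)/(2*P) (o(X, P) = (P + X)/((2*P)) = (P + X)*(1/(2*P)) = (P + X)/(2*P))
o(1, -2) + 49*31 = (½)*(-2 + 1)/(-2) + 49*31 = (½)*(-½)*(-1) + 1519 = ¼ + 1519 = 6077/4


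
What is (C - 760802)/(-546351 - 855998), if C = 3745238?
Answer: -229572/107873 ≈ -2.1282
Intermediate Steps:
(C - 760802)/(-546351 - 855998) = (3745238 - 760802)/(-546351 - 855998) = 2984436/(-1402349) = 2984436*(-1/1402349) = -229572/107873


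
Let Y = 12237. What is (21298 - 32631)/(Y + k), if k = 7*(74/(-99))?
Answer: -1121967/1210945 ≈ -0.92652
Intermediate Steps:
k = -518/99 (k = 7*(74*(-1/99)) = 7*(-74/99) = -518/99 ≈ -5.2323)
(21298 - 32631)/(Y + k) = (21298 - 32631)/(12237 - 518/99) = -11333/1210945/99 = -11333*99/1210945 = -1121967/1210945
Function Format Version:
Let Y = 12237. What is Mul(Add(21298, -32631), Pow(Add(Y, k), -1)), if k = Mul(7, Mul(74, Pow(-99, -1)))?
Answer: Rational(-1121967, 1210945) ≈ -0.92652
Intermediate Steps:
k = Rational(-518, 99) (k = Mul(7, Mul(74, Rational(-1, 99))) = Mul(7, Rational(-74, 99)) = Rational(-518, 99) ≈ -5.2323)
Mul(Add(21298, -32631), Pow(Add(Y, k), -1)) = Mul(Add(21298, -32631), Pow(Add(12237, Rational(-518, 99)), -1)) = Mul(-11333, Pow(Rational(1210945, 99), -1)) = Mul(-11333, Rational(99, 1210945)) = Rational(-1121967, 1210945)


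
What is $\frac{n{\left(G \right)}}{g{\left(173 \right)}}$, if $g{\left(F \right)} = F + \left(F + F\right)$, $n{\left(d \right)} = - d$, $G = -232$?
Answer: $\frac{232}{519} \approx 0.44701$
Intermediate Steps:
$g{\left(F \right)} = 3 F$ ($g{\left(F \right)} = F + 2 F = 3 F$)
$\frac{n{\left(G \right)}}{g{\left(173 \right)}} = \frac{\left(-1\right) \left(-232\right)}{3 \cdot 173} = \frac{232}{519}$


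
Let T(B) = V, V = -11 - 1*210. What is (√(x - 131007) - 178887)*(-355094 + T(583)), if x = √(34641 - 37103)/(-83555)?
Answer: 63561234405 - 71063*√(-914617251341175 - 83555*I*√2462)/16711 ≈ 6.3561e+10 + 1.2861e+8*I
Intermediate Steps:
V = -221 (V = -11 - 210 = -221)
T(B) = -221
x = -I*√2462/83555 (x = √(-2462)*(-1/83555) = (I*√2462)*(-1/83555) = -I*√2462/83555 ≈ -0.00059384*I)
(√(x - 131007) - 178887)*(-355094 + T(583)) = (√(-I*√2462/83555 - 131007) - 178887)*(-355094 - 221) = (√(-131007 - I*√2462/83555) - 178887)*(-355315) = (-178887 + √(-131007 - I*√2462/83555))*(-355315) = 63561234405 - 355315*√(-131007 - I*√2462/83555)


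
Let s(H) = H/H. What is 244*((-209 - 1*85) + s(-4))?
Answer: -71492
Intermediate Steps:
s(H) = 1
244*((-209 - 1*85) + s(-4)) = 244*((-209 - 1*85) + 1) = 244*((-209 - 85) + 1) = 244*(-294 + 1) = 244*(-293) = -71492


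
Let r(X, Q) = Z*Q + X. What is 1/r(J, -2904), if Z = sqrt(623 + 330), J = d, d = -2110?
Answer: 1055/4016201374 - 726*sqrt(953)/2008100687 ≈ -1.0898e-5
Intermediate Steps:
J = -2110
Z = sqrt(953) ≈ 30.871
r(X, Q) = X + Q*sqrt(953) (r(X, Q) = sqrt(953)*Q + X = Q*sqrt(953) + X = X + Q*sqrt(953))
1/r(J, -2904) = 1/(-2110 - 2904*sqrt(953))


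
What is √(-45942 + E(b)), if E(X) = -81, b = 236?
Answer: 23*I*√87 ≈ 214.53*I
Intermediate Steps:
√(-45942 + E(b)) = √(-45942 - 81) = √(-46023) = 23*I*√87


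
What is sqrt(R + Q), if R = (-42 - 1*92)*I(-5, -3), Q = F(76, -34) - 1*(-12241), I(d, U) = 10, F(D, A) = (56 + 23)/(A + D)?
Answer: sqrt(19232682)/42 ≈ 104.42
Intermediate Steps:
F(D, A) = 79/(A + D)
Q = 514201/42 (Q = 79/(-34 + 76) - 1*(-12241) = 79/42 + 12241 = 514201/42 ≈ 12243.)
R = -1340 (R = (-42 - 1*92)*10 = (-42 - 92)*10 = -134*10 = -1340)
sqrt(R + Q) = sqrt(-1340 + 514201/42) = sqrt(457921/42) = sqrt(19232682)/42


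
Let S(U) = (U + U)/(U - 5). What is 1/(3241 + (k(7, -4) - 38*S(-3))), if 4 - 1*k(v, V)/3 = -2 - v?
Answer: 2/6503 ≈ 0.00030755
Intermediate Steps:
S(U) = 2*U/(-5 + U) (S(U) = (2*U)/(-5 + U) = 2*U/(-5 + U))
k(v, V) = 18 + 3*v (k(v, V) = 12 - 3*(-2 - v) = 12 + (6 + 3*v) = 18 + 3*v)
1/(3241 + (k(7, -4) - 38*S(-3))) = 1/(3241 + ((18 + 3*7) - 76*(-3)/(-5 - 3))) = 1/(3241 + ((18 + 21) - 76*(-3)/(-8))) = 1/(3241 + (39 - 76*(-3)*(-1)/8)) = 1/(3241 + (39 - 38*¾)) = 1/(3241 + (39 - 57/2)) = 1/(3241 + 21/2) = 1/(6503/2) = 2/6503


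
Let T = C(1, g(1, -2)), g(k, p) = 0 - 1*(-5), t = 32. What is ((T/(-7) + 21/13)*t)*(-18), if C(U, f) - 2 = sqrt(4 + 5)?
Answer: -47232/91 ≈ -519.03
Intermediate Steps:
g(k, p) = 5 (g(k, p) = 0 + 5 = 5)
C(U, f) = 5 (C(U, f) = 2 + sqrt(4 + 5) = 2 + sqrt(9) = 2 + 3 = 5)
T = 5
((T/(-7) + 21/13)*t)*(-18) = ((5/(-7) + 21/13)*32)*(-18) = ((5*(-1/7) + 21*(1/13))*32)*(-18) = ((-5/7 + 21/13)*32)*(-18) = ((82/91)*32)*(-18) = (2624/91)*(-18) = -47232/91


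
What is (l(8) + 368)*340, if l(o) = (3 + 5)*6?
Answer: 141440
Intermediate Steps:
l(o) = 48 (l(o) = 8*6 = 48)
(l(8) + 368)*340 = (48 + 368)*340 = 416*340 = 141440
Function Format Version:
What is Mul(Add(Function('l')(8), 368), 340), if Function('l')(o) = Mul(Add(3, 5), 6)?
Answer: 141440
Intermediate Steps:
Function('l')(o) = 48 (Function('l')(o) = Mul(8, 6) = 48)
Mul(Add(Function('l')(8), 368), 340) = Mul(Add(48, 368), 340) = Mul(416, 340) = 141440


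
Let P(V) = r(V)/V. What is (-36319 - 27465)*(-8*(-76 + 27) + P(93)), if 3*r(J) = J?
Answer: -75073768/3 ≈ -2.5025e+7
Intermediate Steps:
r(J) = J/3
P(V) = 1/3 (P(V) = (V/3)/V = 1/3)
(-36319 - 27465)*(-8*(-76 + 27) + P(93)) = (-36319 - 27465)*(-8*(-76 + 27) + 1/3) = -63784*(-8*(-49) + 1/3) = -63784*(392 + 1/3) = -63784*1177/3 = -75073768/3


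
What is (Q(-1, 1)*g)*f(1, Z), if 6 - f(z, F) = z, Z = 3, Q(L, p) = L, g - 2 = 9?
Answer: -55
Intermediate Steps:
g = 11 (g = 2 + 9 = 11)
f(z, F) = 6 - z
(Q(-1, 1)*g)*f(1, Z) = (-1*11)*(6 - 1*1) = -11*(6 - 1) = -11*5 = -55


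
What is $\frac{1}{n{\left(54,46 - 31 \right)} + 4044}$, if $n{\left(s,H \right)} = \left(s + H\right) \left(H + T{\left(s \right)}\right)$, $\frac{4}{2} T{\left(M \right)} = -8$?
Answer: $\frac{1}{4803} \approx 0.0002082$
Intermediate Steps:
$T{\left(M \right)} = -4$ ($T{\left(M \right)} = \frac{1}{2} \left(-8\right) = -4$)
$n{\left(s,H \right)} = \left(-4 + H\right) \left(H + s\right)$ ($n{\left(s,H \right)} = \left(s + H\right) \left(H - 4\right) = \left(H + s\right) \left(-4 + H\right) = \left(-4 + H\right) \left(H + s\right)$)
$\frac{1}{n{\left(54,46 - 31 \right)} + 4044} = \frac{1}{\left(\left(46 - 31\right)^{2} - 4 \left(46 - 31\right) - 216 + \left(46 - 31\right) 54\right) + 4044} = \frac{1}{\left(15^{2} - 60 - 216 + 15 \cdot 54\right) + 4044} = \frac{1}{\left(225 - 60 - 216 + 810\right) + 4044} = \frac{1}{759 + 4044} = \frac{1}{4803}$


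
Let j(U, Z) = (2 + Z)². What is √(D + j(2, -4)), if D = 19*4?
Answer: 4*√5 ≈ 8.9443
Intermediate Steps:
D = 76
√(D + j(2, -4)) = √(76 + (2 - 4)²) = √(76 + (-2)²) = √(76 + 4) = √80 = 4*√5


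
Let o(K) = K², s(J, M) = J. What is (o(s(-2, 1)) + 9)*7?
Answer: 91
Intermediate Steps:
(o(s(-2, 1)) + 9)*7 = ((-2)² + 9)*7 = (4 + 9)*7 = 13*7 = 91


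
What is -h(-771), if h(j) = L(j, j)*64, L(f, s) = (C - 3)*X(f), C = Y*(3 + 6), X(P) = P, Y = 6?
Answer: 2516544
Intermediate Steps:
C = 54 (C = 6*(3 + 6) = 6*9 = 54)
L(f, s) = 51*f (L(f, s) = (54 - 3)*f = 51*f)
h(j) = 3264*j (h(j) = (51*j)*64 = 3264*j)
-h(-771) = -3264*(-771) = -1*(-2516544) = 2516544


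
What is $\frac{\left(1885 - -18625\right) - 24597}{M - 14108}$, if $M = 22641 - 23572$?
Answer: $\frac{4087}{15039} \approx 0.27176$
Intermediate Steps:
$M = -931$
$\frac{\left(1885 - -18625\right) - 24597}{M - 14108} = \frac{\left(1885 - -18625\right) - 24597}{-931 - 14108} = \frac{\left(1885 + 18625\right) - 24597}{-15039} = \left(20510 - 24597\right) \left(- \frac{1}{15039}\right) = \left(-4087\right) \left(- \frac{1}{15039}\right) = \frac{4087}{15039}$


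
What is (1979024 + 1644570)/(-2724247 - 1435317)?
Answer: -1811797/2079782 ≈ -0.87115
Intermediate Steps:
(1979024 + 1644570)/(-2724247 - 1435317) = 3623594/(-4159564) = 3623594*(-1/4159564) = -1811797/2079782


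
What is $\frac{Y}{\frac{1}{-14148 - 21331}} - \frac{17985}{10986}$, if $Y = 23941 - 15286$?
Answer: $- \frac{1124493074185}{3662} \approx -3.0707 \cdot 10^{8}$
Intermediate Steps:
$Y = 8655$ ($Y = 23941 - 15286 = 8655$)
$\frac{Y}{\frac{1}{-14148 - 21331}} - \frac{17985}{10986} = \frac{8655}{\frac{1}{-14148 - 21331}} - \frac{17985}{10986} = \frac{8655}{\frac{1}{-35479}} - \frac{5995}{3662} = \frac{8655}{- \frac{1}{35479}} - \frac{5995}{3662} = 8655 \left(-35479\right) - \frac{5995}{3662} = -307070745 - \frac{5995}{3662} = - \frac{1124493074185}{3662}$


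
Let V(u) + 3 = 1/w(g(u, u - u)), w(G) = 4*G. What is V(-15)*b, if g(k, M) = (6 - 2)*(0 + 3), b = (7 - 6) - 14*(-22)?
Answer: -14729/16 ≈ -920.56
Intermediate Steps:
b = 309 (b = 1 + 308 = 309)
g(k, M) = 12 (g(k, M) = 4*3 = 12)
V(u) = -143/48 (V(u) = -3 + 1/(4*12) = -3 + 1/48 = -143/48)
V(-15)*b = -143/48*309 = -14729/16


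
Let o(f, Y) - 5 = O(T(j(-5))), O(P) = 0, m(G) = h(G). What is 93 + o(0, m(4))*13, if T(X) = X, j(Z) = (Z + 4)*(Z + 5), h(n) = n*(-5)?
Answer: 158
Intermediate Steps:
h(n) = -5*n
m(G) = -5*G
j(Z) = (4 + Z)*(5 + Z)
o(f, Y) = 5 (o(f, Y) = 5 + 0 = 5)
93 + o(0, m(4))*13 = 93 + 5*13 = 93 + 65 = 158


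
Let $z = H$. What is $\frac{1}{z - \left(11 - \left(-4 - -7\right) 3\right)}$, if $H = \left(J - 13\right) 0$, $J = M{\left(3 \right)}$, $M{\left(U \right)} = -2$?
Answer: $- \frac{1}{2} \approx -0.5$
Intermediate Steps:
$J = -2$
$H = 0$ ($H = \left(-2 - 13\right) 0 = \left(-15\right) 0 = 0$)
$z = 0$
$\frac{1}{z - \left(11 - \left(-4 - -7\right) 3\right)} = \frac{1}{0 - \left(11 - \left(-4 - -7\right) 3\right)} = \frac{1}{0 - \left(11 - \left(-4 + 7\right) 3\right)} = \frac{1}{0 + \left(-11 + 3 \cdot 3\right)} = \frac{1}{0 + \left(-11 + 9\right)} = \frac{1}{0 - 2} = \frac{1}{-2} = - \frac{1}{2}$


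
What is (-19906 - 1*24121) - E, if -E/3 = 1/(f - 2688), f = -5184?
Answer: -115526849/2624 ≈ -44027.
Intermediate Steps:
E = 1/2624 (E = -3/(-5184 - 2688) = -3/(-7872) = -(-1)/2624 = -3*(-1/7872) = 1/2624 ≈ 0.00038110)
(-19906 - 1*24121) - E = (-19906 - 1*24121) - 1*1/2624 = (-19906 - 24121) - 1/2624 = -44027 - 1/2624 = -115526849/2624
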